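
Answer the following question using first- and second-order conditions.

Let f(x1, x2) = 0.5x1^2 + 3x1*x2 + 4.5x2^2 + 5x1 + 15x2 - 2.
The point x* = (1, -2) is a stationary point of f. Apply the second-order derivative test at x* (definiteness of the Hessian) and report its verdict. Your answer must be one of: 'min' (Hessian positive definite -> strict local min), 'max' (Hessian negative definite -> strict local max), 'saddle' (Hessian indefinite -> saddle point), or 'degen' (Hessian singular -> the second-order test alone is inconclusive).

Compute the Hessian H = grad^2 f:
  H = [[1, 3], [3, 9]]
Verify stationarity: grad f(x*) = H x* + g = (0, 0).
Eigenvalues of H: 0, 10.
H has a zero eigenvalue (singular; positive semidefinite but not definite), so H is neither positive definite, negative definite, nor indefinite. The second-order test alone is inconclusive -> degen.
(Indeed, f is constant along the null direction of H through x*, so x* is not a strict local extremum.)

degen


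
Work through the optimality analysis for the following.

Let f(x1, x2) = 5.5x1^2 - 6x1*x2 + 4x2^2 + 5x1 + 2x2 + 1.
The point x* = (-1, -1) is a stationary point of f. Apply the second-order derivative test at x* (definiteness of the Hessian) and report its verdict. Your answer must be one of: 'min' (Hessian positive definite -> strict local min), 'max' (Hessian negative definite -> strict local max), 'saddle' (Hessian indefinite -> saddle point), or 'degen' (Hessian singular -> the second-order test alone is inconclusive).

Compute the Hessian H = grad^2 f:
  H = [[11, -6], [-6, 8]]
Verify stationarity: grad f(x*) = H x* + g = (0, 0).
Eigenvalues of H: 3.3153, 15.6847.
Both eigenvalues > 0, so H is positive definite -> x* is a strict local min.

min


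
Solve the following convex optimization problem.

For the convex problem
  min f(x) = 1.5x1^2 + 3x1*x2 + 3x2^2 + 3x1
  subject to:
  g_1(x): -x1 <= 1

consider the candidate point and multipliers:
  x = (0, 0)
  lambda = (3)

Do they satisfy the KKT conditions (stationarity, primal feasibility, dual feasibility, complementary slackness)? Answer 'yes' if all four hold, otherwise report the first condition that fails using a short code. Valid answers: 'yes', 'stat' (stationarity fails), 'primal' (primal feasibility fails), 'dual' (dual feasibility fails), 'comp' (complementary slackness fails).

Gradient of f: grad f(x) = Q x + c = (3, 0)
Constraint values g_i(x) = a_i^T x - b_i:
  g_1((0, 0)) = -1
Stationarity residual: grad f(x) + sum_i lambda_i a_i = (0, 0)
  -> stationarity OK
Primal feasibility (all g_i <= 0): OK
Dual feasibility (all lambda_i >= 0): OK
Complementary slackness (lambda_i * g_i(x) = 0 for all i): FAILS

Verdict: the first failing condition is complementary_slackness -> comp.

comp


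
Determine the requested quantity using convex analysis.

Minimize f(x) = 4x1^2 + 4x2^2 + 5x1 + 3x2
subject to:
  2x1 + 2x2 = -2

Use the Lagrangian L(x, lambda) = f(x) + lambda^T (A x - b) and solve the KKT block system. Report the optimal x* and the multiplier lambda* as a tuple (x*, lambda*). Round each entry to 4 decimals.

Form the Lagrangian:
  L(x, lambda) = (1/2) x^T Q x + c^T x + lambda^T (A x - b)
Stationarity (grad_x L = 0): Q x + c + A^T lambda = 0.
Primal feasibility: A x = b.

This gives the KKT block system:
  [ Q   A^T ] [ x     ]   [-c ]
  [ A    0  ] [ lambda ] = [ b ]

Solving the linear system:
  x*      = (-0.625, -0.375)
  lambda* = (0)
  f(x*)   = -2.125

x* = (-0.625, -0.375), lambda* = (0)


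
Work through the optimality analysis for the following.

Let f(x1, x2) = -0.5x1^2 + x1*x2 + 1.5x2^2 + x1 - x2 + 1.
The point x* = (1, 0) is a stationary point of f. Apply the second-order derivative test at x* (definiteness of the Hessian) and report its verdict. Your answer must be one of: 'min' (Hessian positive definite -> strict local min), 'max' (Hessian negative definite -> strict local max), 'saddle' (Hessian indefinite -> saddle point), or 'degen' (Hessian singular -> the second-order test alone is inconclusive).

Compute the Hessian H = grad^2 f:
  H = [[-1, 1], [1, 3]]
Verify stationarity: grad f(x*) = H x* + g = (0, 0).
Eigenvalues of H: -1.2361, 3.2361.
Eigenvalues have mixed signs, so H is indefinite -> x* is a saddle point.

saddle


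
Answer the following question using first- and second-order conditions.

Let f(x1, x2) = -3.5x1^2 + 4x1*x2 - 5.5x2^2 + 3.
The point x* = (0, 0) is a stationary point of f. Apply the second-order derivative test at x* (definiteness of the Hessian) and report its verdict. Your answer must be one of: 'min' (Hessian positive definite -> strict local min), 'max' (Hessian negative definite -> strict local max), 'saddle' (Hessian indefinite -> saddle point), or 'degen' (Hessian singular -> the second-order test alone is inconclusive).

Compute the Hessian H = grad^2 f:
  H = [[-7, 4], [4, -11]]
Verify stationarity: grad f(x*) = H x* + g = (0, 0).
Eigenvalues of H: -13.4721, -4.5279.
Both eigenvalues < 0, so H is negative definite -> x* is a strict local max.

max


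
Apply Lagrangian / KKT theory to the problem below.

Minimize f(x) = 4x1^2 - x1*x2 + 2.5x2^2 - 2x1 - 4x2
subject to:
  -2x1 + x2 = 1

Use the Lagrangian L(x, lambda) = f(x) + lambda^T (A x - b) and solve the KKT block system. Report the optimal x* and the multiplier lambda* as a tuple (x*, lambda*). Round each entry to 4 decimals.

Form the Lagrangian:
  L(x, lambda) = (1/2) x^T Q x + c^T x + lambda^T (A x - b)
Stationarity (grad_x L = 0): Q x + c + A^T lambda = 0.
Primal feasibility: A x = b.

This gives the KKT block system:
  [ Q   A^T ] [ x     ]   [-c ]
  [ A    0  ] [ lambda ] = [ b ]

Solving the linear system:
  x*      = (0.0417, 1.0833)
  lambda* = (-1.375)
  f(x*)   = -1.5208

x* = (0.0417, 1.0833), lambda* = (-1.375)


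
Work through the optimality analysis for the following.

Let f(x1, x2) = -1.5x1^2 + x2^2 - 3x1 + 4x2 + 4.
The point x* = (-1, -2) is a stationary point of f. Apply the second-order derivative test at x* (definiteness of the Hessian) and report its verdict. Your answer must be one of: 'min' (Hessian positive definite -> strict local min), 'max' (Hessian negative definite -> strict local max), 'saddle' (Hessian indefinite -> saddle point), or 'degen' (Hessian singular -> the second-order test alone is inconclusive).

Compute the Hessian H = grad^2 f:
  H = [[-3, 0], [0, 2]]
Verify stationarity: grad f(x*) = H x* + g = (0, 0).
Eigenvalues of H: -3, 2.
Eigenvalues have mixed signs, so H is indefinite -> x* is a saddle point.

saddle


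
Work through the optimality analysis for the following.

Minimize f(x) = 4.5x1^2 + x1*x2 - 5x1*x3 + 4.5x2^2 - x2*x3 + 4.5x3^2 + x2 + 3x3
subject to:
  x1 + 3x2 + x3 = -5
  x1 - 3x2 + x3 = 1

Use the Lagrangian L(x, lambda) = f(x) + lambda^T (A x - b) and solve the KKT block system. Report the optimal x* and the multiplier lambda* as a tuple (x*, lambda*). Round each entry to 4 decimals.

Form the Lagrangian:
  L(x, lambda) = (1/2) x^T Q x + c^T x + lambda^T (A x - b)
Stationarity (grad_x L = 0): Q x + c + A^T lambda = 0.
Primal feasibility: A x = b.

This gives the KKT block system:
  [ Q   A^T ] [ x     ]   [-c ]
  [ A    0  ] [ lambda ] = [ b ]

Solving the linear system:
  x*      = (-0.8214, -1, -1.1786)
  lambda* = (2.5238, -0.0238)
  f(x*)   = 4.0536

x* = (-0.8214, -1, -1.1786), lambda* = (2.5238, -0.0238)


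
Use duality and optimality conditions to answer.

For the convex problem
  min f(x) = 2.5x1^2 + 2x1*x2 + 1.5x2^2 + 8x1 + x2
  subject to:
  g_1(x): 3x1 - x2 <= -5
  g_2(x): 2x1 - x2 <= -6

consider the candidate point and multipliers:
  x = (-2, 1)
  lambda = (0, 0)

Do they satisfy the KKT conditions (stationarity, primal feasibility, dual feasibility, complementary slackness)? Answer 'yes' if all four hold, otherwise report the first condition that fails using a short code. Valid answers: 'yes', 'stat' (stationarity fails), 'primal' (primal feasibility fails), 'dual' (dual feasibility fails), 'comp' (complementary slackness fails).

Gradient of f: grad f(x) = Q x + c = (0, 0)
Constraint values g_i(x) = a_i^T x - b_i:
  g_1((-2, 1)) = -2
  g_2((-2, 1)) = 1
Stationarity residual: grad f(x) + sum_i lambda_i a_i = (0, 0)
  -> stationarity OK
Primal feasibility (all g_i <= 0): FAILS
Dual feasibility (all lambda_i >= 0): OK
Complementary slackness (lambda_i * g_i(x) = 0 for all i): OK

Verdict: the first failing condition is primal_feasibility -> primal.

primal


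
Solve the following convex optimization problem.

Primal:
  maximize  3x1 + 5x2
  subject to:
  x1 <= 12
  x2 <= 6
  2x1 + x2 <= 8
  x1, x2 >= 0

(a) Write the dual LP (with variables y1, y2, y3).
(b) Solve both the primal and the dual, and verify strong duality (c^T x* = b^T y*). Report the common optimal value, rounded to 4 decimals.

The standard primal-dual pair for 'max c^T x s.t. A x <= b, x >= 0' is:
  Dual:  min b^T y  s.t.  A^T y >= c,  y >= 0.

So the dual LP is:
  minimize  12y1 + 6y2 + 8y3
  subject to:
    y1 + 2y3 >= 3
    y2 + y3 >= 5
    y1, y2, y3 >= 0

Solving the primal: x* = (1, 6).
  primal value c^T x* = 33.
Solving the dual: y* = (0, 3.5, 1.5).
  dual value b^T y* = 33.
Strong duality: c^T x* = b^T y*. Confirmed.

33


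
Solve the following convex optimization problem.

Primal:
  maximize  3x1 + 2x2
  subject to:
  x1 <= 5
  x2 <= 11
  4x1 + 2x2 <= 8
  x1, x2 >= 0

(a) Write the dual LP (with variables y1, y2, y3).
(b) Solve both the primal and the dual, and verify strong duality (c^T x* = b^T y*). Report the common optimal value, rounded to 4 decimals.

The standard primal-dual pair for 'max c^T x s.t. A x <= b, x >= 0' is:
  Dual:  min b^T y  s.t.  A^T y >= c,  y >= 0.

So the dual LP is:
  minimize  5y1 + 11y2 + 8y3
  subject to:
    y1 + 4y3 >= 3
    y2 + 2y3 >= 2
    y1, y2, y3 >= 0

Solving the primal: x* = (0, 4).
  primal value c^T x* = 8.
Solving the dual: y* = (0, 0, 1).
  dual value b^T y* = 8.
Strong duality: c^T x* = b^T y*. Confirmed.

8


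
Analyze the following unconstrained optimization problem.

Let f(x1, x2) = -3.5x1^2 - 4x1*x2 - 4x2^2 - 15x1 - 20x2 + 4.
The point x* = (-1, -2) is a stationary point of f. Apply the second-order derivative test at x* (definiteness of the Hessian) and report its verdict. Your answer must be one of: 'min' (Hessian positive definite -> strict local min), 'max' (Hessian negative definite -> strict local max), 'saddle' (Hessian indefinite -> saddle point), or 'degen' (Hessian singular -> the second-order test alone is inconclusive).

Compute the Hessian H = grad^2 f:
  H = [[-7, -4], [-4, -8]]
Verify stationarity: grad f(x*) = H x* + g = (0, 0).
Eigenvalues of H: -11.5311, -3.4689.
Both eigenvalues < 0, so H is negative definite -> x* is a strict local max.

max


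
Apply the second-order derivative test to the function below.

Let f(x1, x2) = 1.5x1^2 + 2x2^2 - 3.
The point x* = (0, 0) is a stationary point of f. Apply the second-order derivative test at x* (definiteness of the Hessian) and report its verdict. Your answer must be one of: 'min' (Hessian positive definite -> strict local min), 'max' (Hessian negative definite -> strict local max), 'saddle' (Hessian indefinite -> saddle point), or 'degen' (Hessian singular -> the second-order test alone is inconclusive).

Compute the Hessian H = grad^2 f:
  H = [[3, 0], [0, 4]]
Verify stationarity: grad f(x*) = H x* + g = (0, 0).
Eigenvalues of H: 3, 4.
Both eigenvalues > 0, so H is positive definite -> x* is a strict local min.

min


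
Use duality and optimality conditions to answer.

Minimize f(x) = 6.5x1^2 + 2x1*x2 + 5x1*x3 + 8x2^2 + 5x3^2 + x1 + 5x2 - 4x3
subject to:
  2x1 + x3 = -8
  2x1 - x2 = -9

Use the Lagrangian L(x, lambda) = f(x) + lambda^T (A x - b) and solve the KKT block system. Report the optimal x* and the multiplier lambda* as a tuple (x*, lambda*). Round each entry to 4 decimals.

Form the Lagrangian:
  L(x, lambda) = (1/2) x^T Q x + c^T x + lambda^T (A x - b)
Stationarity (grad_x L = 0): Q x + c + A^T lambda = 0.
Primal feasibility: A x = b.

This gives the KKT block system:
  [ Q   A^T ] [ x     ]   [-c ]
  [ A    0  ] [ lambda ] = [ b ]

Solving the linear system:
  x*      = (-4.2381, 0.5238, 0.4762)
  lambda* = (20.4286, 4.9048)
  f(x*)   = 102.0238

x* = (-4.2381, 0.5238, 0.4762), lambda* = (20.4286, 4.9048)


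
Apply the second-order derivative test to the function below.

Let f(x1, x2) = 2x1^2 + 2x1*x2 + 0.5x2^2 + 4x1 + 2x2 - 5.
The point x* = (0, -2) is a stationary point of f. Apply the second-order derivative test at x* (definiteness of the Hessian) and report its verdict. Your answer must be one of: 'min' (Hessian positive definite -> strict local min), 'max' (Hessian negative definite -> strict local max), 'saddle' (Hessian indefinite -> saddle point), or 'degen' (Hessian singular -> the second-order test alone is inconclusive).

Compute the Hessian H = grad^2 f:
  H = [[4, 2], [2, 1]]
Verify stationarity: grad f(x*) = H x* + g = (0, 0).
Eigenvalues of H: 0, 5.
H has a zero eigenvalue (singular; positive semidefinite but not definite), so H is neither positive definite, negative definite, nor indefinite. The second-order test alone is inconclusive -> degen.
(Indeed, f is constant along the null direction of H through x*, so x* is not a strict local extremum.)

degen


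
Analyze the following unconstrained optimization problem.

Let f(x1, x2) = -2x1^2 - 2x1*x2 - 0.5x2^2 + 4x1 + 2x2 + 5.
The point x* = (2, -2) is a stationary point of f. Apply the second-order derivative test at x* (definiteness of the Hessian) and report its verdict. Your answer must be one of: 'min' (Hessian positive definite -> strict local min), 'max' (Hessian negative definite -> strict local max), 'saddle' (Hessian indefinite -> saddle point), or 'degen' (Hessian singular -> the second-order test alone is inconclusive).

Compute the Hessian H = grad^2 f:
  H = [[-4, -2], [-2, -1]]
Verify stationarity: grad f(x*) = H x* + g = (0, 0).
Eigenvalues of H: -5, 0.
H has a zero eigenvalue (singular; negative semidefinite but not definite), so H is neither positive definite, negative definite, nor indefinite. The second-order test alone is inconclusive -> degen.
(Indeed, f is constant along the null direction of H through x*, so x* is not a strict local extremum.)

degen


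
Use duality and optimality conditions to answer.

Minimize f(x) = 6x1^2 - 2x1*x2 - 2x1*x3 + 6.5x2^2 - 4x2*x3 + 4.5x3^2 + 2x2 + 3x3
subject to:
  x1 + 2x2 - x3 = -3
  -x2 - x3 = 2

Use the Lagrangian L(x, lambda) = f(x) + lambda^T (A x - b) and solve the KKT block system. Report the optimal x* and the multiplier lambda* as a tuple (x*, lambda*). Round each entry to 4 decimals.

Form the Lagrangian:
  L(x, lambda) = (1/2) x^T Q x + c^T x + lambda^T (A x - b)
Stationarity (grad_x L = 0): Q x + c + A^T lambda = 0.
Primal feasibility: A x = b.

This gives the KKT block system:
  [ Q   A^T ] [ x     ]   [-c ]
  [ A    0  ] [ lambda ] = [ b ]

Solving the linear system:
  x*      = (-0.8043, -1.3986, -0.6014)
  lambda* = (5.6522, -0.8623)
  f(x*)   = 7.0399

x* = (-0.8043, -1.3986, -0.6014), lambda* = (5.6522, -0.8623)


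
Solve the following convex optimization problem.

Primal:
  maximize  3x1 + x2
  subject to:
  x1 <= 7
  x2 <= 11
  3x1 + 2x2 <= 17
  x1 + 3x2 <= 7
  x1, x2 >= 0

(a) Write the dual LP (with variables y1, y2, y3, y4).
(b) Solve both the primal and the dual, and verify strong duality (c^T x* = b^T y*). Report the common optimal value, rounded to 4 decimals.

The standard primal-dual pair for 'max c^T x s.t. A x <= b, x >= 0' is:
  Dual:  min b^T y  s.t.  A^T y >= c,  y >= 0.

So the dual LP is:
  minimize  7y1 + 11y2 + 17y3 + 7y4
  subject to:
    y1 + 3y3 + y4 >= 3
    y2 + 2y3 + 3y4 >= 1
    y1, y2, y3, y4 >= 0

Solving the primal: x* = (5.6667, 0).
  primal value c^T x* = 17.
Solving the dual: y* = (0, 0, 1, 0).
  dual value b^T y* = 17.
Strong duality: c^T x* = b^T y*. Confirmed.

17


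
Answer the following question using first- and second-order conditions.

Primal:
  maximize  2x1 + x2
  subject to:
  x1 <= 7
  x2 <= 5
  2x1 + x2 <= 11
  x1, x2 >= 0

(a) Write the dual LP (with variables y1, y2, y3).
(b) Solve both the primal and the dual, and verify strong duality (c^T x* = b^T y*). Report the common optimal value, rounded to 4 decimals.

The standard primal-dual pair for 'max c^T x s.t. A x <= b, x >= 0' is:
  Dual:  min b^T y  s.t.  A^T y >= c,  y >= 0.

So the dual LP is:
  minimize  7y1 + 5y2 + 11y3
  subject to:
    y1 + 2y3 >= 2
    y2 + y3 >= 1
    y1, y2, y3 >= 0

Solving the primal: x* = (5.5, 0).
  primal value c^T x* = 11.
Solving the dual: y* = (0, 0, 1).
  dual value b^T y* = 11.
Strong duality: c^T x* = b^T y*. Confirmed.

11


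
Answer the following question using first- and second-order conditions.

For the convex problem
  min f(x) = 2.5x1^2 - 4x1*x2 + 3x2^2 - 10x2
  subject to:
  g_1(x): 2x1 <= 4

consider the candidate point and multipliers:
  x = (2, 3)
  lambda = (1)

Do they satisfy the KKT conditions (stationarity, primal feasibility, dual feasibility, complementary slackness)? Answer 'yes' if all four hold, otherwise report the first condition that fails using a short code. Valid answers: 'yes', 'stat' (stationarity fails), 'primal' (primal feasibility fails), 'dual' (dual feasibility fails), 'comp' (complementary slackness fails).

Gradient of f: grad f(x) = Q x + c = (-2, 0)
Constraint values g_i(x) = a_i^T x - b_i:
  g_1((2, 3)) = 0
Stationarity residual: grad f(x) + sum_i lambda_i a_i = (0, 0)
  -> stationarity OK
Primal feasibility (all g_i <= 0): OK
Dual feasibility (all lambda_i >= 0): OK
Complementary slackness (lambda_i * g_i(x) = 0 for all i): OK

Verdict: yes, KKT holds.

yes


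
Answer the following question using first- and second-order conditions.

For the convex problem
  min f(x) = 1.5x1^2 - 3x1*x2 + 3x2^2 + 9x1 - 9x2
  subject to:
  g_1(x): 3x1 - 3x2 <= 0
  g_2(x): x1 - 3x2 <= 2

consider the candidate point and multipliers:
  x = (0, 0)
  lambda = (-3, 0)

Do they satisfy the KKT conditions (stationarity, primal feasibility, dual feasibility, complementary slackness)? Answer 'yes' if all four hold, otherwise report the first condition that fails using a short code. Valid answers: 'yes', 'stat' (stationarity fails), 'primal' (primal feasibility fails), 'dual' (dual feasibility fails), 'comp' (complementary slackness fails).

Gradient of f: grad f(x) = Q x + c = (9, -9)
Constraint values g_i(x) = a_i^T x - b_i:
  g_1((0, 0)) = 0
  g_2((0, 0)) = -2
Stationarity residual: grad f(x) + sum_i lambda_i a_i = (0, 0)
  -> stationarity OK
Primal feasibility (all g_i <= 0): OK
Dual feasibility (all lambda_i >= 0): FAILS
Complementary slackness (lambda_i * g_i(x) = 0 for all i): OK

Verdict: the first failing condition is dual_feasibility -> dual.

dual


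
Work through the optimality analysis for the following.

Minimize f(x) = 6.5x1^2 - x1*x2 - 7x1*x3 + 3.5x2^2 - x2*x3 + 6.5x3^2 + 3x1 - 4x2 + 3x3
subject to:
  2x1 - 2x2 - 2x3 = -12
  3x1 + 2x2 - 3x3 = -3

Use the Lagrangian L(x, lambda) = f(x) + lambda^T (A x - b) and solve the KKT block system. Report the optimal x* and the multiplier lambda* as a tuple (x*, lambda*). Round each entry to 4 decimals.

Form the Lagrangian:
  L(x, lambda) = (1/2) x^T Q x + c^T x + lambda^T (A x - b)
Stationarity (grad_x L = 0): Q x + c + A^T lambda = 0.
Primal feasibility: A x = b.

This gives the KKT block system:
  [ Q   A^T ] [ x     ]   [-c ]
  [ A    0  ] [ lambda ] = [ b ]

Solving the linear system:
  x*      = (-1.5, 3, 1.5)
  lambda* = (11.1, 2.6)
  f(x*)   = 64.5

x* = (-1.5, 3, 1.5), lambda* = (11.1, 2.6)


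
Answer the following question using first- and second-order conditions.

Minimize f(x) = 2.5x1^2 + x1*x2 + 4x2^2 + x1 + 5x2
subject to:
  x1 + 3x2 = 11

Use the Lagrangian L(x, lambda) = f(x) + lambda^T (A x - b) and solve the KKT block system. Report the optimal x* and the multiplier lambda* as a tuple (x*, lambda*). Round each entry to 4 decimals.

Form the Lagrangian:
  L(x, lambda) = (1/2) x^T Q x + c^T x + lambda^T (A x - b)
Stationarity (grad_x L = 0): Q x + c + A^T lambda = 0.
Primal feasibility: A x = b.

This gives the KKT block system:
  [ Q   A^T ] [ x     ]   [-c ]
  [ A    0  ] [ lambda ] = [ b ]

Solving the linear system:
  x*      = (1.2979, 3.234)
  lambda* = (-10.7234)
  f(x*)   = 67.7128

x* = (1.2979, 3.234), lambda* = (-10.7234)


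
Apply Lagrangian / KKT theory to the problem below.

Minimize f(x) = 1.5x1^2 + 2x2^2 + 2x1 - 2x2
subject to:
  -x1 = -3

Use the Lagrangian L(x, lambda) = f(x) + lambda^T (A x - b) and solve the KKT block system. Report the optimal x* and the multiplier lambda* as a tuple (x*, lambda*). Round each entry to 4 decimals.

Form the Lagrangian:
  L(x, lambda) = (1/2) x^T Q x + c^T x + lambda^T (A x - b)
Stationarity (grad_x L = 0): Q x + c + A^T lambda = 0.
Primal feasibility: A x = b.

This gives the KKT block system:
  [ Q   A^T ] [ x     ]   [-c ]
  [ A    0  ] [ lambda ] = [ b ]

Solving the linear system:
  x*      = (3, 0.5)
  lambda* = (11)
  f(x*)   = 19

x* = (3, 0.5), lambda* = (11)


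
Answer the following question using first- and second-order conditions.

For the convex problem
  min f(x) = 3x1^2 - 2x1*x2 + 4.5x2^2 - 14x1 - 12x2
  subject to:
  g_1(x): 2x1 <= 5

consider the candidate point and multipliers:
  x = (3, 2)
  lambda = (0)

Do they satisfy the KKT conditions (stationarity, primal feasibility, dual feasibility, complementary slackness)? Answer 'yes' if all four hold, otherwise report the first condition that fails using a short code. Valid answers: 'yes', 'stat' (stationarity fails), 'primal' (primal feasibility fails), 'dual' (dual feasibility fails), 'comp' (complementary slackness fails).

Gradient of f: grad f(x) = Q x + c = (0, 0)
Constraint values g_i(x) = a_i^T x - b_i:
  g_1((3, 2)) = 1
Stationarity residual: grad f(x) + sum_i lambda_i a_i = (0, 0)
  -> stationarity OK
Primal feasibility (all g_i <= 0): FAILS
Dual feasibility (all lambda_i >= 0): OK
Complementary slackness (lambda_i * g_i(x) = 0 for all i): OK

Verdict: the first failing condition is primal_feasibility -> primal.

primal


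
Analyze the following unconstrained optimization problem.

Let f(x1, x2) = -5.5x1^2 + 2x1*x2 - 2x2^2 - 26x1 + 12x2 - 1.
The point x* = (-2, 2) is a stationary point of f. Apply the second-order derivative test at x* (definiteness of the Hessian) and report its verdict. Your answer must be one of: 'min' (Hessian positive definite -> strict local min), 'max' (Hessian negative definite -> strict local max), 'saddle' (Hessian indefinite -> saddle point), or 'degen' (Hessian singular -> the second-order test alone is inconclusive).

Compute the Hessian H = grad^2 f:
  H = [[-11, 2], [2, -4]]
Verify stationarity: grad f(x*) = H x* + g = (0, 0).
Eigenvalues of H: -11.5311, -3.4689.
Both eigenvalues < 0, so H is negative definite -> x* is a strict local max.

max


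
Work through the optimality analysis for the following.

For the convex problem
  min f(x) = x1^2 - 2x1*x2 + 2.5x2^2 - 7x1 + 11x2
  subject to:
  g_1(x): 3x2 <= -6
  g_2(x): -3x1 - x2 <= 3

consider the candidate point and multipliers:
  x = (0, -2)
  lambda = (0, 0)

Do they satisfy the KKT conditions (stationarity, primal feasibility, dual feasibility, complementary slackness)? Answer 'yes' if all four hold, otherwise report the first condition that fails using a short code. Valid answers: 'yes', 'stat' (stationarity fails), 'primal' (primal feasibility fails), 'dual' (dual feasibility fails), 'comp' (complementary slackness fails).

Gradient of f: grad f(x) = Q x + c = (-3, 1)
Constraint values g_i(x) = a_i^T x - b_i:
  g_1((0, -2)) = 0
  g_2((0, -2)) = -1
Stationarity residual: grad f(x) + sum_i lambda_i a_i = (-3, 1)
  -> stationarity FAILS
Primal feasibility (all g_i <= 0): OK
Dual feasibility (all lambda_i >= 0): OK
Complementary slackness (lambda_i * g_i(x) = 0 for all i): OK

Verdict: the first failing condition is stationarity -> stat.

stat


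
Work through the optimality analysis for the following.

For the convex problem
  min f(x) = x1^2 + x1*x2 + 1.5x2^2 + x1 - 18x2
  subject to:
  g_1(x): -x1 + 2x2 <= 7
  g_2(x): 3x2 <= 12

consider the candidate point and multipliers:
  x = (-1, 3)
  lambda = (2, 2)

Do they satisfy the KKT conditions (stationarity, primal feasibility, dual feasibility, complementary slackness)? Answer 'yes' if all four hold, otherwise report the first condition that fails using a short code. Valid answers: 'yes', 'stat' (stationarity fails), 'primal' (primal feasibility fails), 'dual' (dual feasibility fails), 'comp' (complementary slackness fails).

Gradient of f: grad f(x) = Q x + c = (2, -10)
Constraint values g_i(x) = a_i^T x - b_i:
  g_1((-1, 3)) = 0
  g_2((-1, 3)) = -3
Stationarity residual: grad f(x) + sum_i lambda_i a_i = (0, 0)
  -> stationarity OK
Primal feasibility (all g_i <= 0): OK
Dual feasibility (all lambda_i >= 0): OK
Complementary slackness (lambda_i * g_i(x) = 0 for all i): FAILS

Verdict: the first failing condition is complementary_slackness -> comp.

comp


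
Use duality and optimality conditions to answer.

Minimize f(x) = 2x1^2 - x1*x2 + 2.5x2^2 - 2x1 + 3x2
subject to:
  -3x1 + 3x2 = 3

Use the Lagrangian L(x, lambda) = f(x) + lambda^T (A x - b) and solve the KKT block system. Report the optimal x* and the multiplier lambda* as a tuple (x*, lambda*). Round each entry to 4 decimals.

Form the Lagrangian:
  L(x, lambda) = (1/2) x^T Q x + c^T x + lambda^T (A x - b)
Stationarity (grad_x L = 0): Q x + c + A^T lambda = 0.
Primal feasibility: A x = b.

This gives the KKT block system:
  [ Q   A^T ] [ x     ]   [-c ]
  [ A    0  ] [ lambda ] = [ b ]

Solving the linear system:
  x*      = (-0.7143, 0.2857)
  lambda* = (-1.7143)
  f(x*)   = 3.7143

x* = (-0.7143, 0.2857), lambda* = (-1.7143)


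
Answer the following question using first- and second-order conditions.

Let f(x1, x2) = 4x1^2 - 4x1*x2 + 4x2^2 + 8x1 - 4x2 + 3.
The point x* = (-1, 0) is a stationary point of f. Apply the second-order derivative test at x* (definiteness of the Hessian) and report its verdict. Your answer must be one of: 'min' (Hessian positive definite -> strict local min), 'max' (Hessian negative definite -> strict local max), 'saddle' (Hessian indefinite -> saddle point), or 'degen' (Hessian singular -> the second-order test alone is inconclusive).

Compute the Hessian H = grad^2 f:
  H = [[8, -4], [-4, 8]]
Verify stationarity: grad f(x*) = H x* + g = (0, 0).
Eigenvalues of H: 4, 12.
Both eigenvalues > 0, so H is positive definite -> x* is a strict local min.

min


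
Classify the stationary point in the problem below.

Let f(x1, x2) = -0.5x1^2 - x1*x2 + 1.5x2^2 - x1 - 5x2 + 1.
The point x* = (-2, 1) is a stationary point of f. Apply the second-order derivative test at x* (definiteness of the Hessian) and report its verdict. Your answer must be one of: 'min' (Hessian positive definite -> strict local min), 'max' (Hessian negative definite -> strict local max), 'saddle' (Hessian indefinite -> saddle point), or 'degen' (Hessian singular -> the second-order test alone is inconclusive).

Compute the Hessian H = grad^2 f:
  H = [[-1, -1], [-1, 3]]
Verify stationarity: grad f(x*) = H x* + g = (0, 0).
Eigenvalues of H: -1.2361, 3.2361.
Eigenvalues have mixed signs, so H is indefinite -> x* is a saddle point.

saddle


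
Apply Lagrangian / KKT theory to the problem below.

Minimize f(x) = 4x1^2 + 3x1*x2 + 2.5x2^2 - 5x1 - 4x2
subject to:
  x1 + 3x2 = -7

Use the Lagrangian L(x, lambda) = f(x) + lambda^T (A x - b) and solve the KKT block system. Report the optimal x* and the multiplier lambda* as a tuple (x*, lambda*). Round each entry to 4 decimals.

Form the Lagrangian:
  L(x, lambda) = (1/2) x^T Q x + c^T x + lambda^T (A x - b)
Stationarity (grad_x L = 0): Q x + c + A^T lambda = 0.
Primal feasibility: A x = b.

This gives the KKT block system:
  [ Q   A^T ] [ x     ]   [-c ]
  [ A    0  ] [ lambda ] = [ b ]

Solving the linear system:
  x*      = (1.0339, -2.678)
  lambda* = (4.7627)
  f(x*)   = 19.4407

x* = (1.0339, -2.678), lambda* = (4.7627)


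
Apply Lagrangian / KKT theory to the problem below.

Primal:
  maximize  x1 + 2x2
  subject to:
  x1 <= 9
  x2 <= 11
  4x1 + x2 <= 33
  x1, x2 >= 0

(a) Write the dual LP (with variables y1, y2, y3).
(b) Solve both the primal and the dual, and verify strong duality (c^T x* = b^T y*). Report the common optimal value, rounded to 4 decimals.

The standard primal-dual pair for 'max c^T x s.t. A x <= b, x >= 0' is:
  Dual:  min b^T y  s.t.  A^T y >= c,  y >= 0.

So the dual LP is:
  minimize  9y1 + 11y2 + 33y3
  subject to:
    y1 + 4y3 >= 1
    y2 + y3 >= 2
    y1, y2, y3 >= 0

Solving the primal: x* = (5.5, 11).
  primal value c^T x* = 27.5.
Solving the dual: y* = (0, 1.75, 0.25).
  dual value b^T y* = 27.5.
Strong duality: c^T x* = b^T y*. Confirmed.

27.5


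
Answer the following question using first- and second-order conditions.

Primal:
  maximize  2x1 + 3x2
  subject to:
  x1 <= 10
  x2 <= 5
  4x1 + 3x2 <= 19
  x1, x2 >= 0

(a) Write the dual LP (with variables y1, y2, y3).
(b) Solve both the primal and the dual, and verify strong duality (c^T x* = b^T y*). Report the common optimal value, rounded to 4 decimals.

The standard primal-dual pair for 'max c^T x s.t. A x <= b, x >= 0' is:
  Dual:  min b^T y  s.t.  A^T y >= c,  y >= 0.

So the dual LP is:
  minimize  10y1 + 5y2 + 19y3
  subject to:
    y1 + 4y3 >= 2
    y2 + 3y3 >= 3
    y1, y2, y3 >= 0

Solving the primal: x* = (1, 5).
  primal value c^T x* = 17.
Solving the dual: y* = (0, 1.5, 0.5).
  dual value b^T y* = 17.
Strong duality: c^T x* = b^T y*. Confirmed.

17


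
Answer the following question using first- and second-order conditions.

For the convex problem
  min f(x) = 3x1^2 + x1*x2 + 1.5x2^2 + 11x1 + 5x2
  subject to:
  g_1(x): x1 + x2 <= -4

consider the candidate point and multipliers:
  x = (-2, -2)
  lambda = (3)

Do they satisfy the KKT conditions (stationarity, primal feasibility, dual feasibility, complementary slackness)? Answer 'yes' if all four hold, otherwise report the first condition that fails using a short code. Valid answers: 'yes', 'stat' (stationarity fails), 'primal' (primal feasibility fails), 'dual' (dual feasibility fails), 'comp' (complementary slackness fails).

Gradient of f: grad f(x) = Q x + c = (-3, -3)
Constraint values g_i(x) = a_i^T x - b_i:
  g_1((-2, -2)) = 0
Stationarity residual: grad f(x) + sum_i lambda_i a_i = (0, 0)
  -> stationarity OK
Primal feasibility (all g_i <= 0): OK
Dual feasibility (all lambda_i >= 0): OK
Complementary slackness (lambda_i * g_i(x) = 0 for all i): OK

Verdict: yes, KKT holds.

yes


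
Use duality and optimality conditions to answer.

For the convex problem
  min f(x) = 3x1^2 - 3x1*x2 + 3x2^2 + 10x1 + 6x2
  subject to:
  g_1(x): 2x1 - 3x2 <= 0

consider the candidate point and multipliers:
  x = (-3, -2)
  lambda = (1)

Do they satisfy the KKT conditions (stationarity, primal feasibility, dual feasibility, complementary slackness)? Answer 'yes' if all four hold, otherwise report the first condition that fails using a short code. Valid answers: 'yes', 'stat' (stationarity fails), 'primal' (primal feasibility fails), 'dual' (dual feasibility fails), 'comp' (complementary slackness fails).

Gradient of f: grad f(x) = Q x + c = (-2, 3)
Constraint values g_i(x) = a_i^T x - b_i:
  g_1((-3, -2)) = 0
Stationarity residual: grad f(x) + sum_i lambda_i a_i = (0, 0)
  -> stationarity OK
Primal feasibility (all g_i <= 0): OK
Dual feasibility (all lambda_i >= 0): OK
Complementary slackness (lambda_i * g_i(x) = 0 for all i): OK

Verdict: yes, KKT holds.

yes


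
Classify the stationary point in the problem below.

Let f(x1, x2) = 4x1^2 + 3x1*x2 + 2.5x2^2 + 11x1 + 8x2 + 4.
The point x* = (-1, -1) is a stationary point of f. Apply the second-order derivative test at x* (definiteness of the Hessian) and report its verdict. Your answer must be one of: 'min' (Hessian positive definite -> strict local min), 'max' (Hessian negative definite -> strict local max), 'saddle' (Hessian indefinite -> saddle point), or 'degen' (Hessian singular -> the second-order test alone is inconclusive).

Compute the Hessian H = grad^2 f:
  H = [[8, 3], [3, 5]]
Verify stationarity: grad f(x*) = H x* + g = (0, 0).
Eigenvalues of H: 3.1459, 9.8541.
Both eigenvalues > 0, so H is positive definite -> x* is a strict local min.

min


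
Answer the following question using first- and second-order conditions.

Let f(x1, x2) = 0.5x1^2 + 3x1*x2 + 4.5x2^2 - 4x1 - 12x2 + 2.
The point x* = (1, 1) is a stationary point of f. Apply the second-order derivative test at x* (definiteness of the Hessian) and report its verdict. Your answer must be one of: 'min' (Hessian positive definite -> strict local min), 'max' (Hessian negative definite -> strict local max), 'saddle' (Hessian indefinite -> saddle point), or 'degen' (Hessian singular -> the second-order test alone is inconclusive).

Compute the Hessian H = grad^2 f:
  H = [[1, 3], [3, 9]]
Verify stationarity: grad f(x*) = H x* + g = (0, 0).
Eigenvalues of H: 0, 10.
H has a zero eigenvalue (singular; positive semidefinite but not definite), so H is neither positive definite, negative definite, nor indefinite. The second-order test alone is inconclusive -> degen.
(Indeed, f is constant along the null direction of H through x*, so x* is not a strict local extremum.)

degen


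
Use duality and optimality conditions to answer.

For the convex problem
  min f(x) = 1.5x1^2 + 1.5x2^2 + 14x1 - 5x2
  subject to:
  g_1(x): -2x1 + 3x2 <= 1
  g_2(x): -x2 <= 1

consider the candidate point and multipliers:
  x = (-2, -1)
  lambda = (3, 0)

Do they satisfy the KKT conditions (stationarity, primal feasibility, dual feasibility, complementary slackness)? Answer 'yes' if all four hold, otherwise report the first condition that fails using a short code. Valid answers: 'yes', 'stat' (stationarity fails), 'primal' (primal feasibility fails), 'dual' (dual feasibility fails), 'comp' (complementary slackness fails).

Gradient of f: grad f(x) = Q x + c = (8, -8)
Constraint values g_i(x) = a_i^T x - b_i:
  g_1((-2, -1)) = 0
  g_2((-2, -1)) = 0
Stationarity residual: grad f(x) + sum_i lambda_i a_i = (2, 1)
  -> stationarity FAILS
Primal feasibility (all g_i <= 0): OK
Dual feasibility (all lambda_i >= 0): OK
Complementary slackness (lambda_i * g_i(x) = 0 for all i): OK

Verdict: the first failing condition is stationarity -> stat.

stat


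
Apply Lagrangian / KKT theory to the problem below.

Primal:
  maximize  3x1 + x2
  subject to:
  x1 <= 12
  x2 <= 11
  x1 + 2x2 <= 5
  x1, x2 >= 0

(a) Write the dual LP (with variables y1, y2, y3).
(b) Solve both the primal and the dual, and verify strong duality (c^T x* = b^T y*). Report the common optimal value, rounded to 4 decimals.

The standard primal-dual pair for 'max c^T x s.t. A x <= b, x >= 0' is:
  Dual:  min b^T y  s.t.  A^T y >= c,  y >= 0.

So the dual LP is:
  minimize  12y1 + 11y2 + 5y3
  subject to:
    y1 + y3 >= 3
    y2 + 2y3 >= 1
    y1, y2, y3 >= 0

Solving the primal: x* = (5, 0).
  primal value c^T x* = 15.
Solving the dual: y* = (0, 0, 3).
  dual value b^T y* = 15.
Strong duality: c^T x* = b^T y*. Confirmed.

15


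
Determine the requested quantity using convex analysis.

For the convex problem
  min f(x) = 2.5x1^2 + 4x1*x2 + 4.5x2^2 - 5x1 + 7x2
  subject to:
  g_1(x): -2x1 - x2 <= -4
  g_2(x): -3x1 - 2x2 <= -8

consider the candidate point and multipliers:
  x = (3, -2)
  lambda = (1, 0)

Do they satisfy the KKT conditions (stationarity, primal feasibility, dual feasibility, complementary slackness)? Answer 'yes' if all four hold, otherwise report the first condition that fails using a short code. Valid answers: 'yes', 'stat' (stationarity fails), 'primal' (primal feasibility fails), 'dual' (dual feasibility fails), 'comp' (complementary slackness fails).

Gradient of f: grad f(x) = Q x + c = (2, 1)
Constraint values g_i(x) = a_i^T x - b_i:
  g_1((3, -2)) = 0
  g_2((3, -2)) = 3
Stationarity residual: grad f(x) + sum_i lambda_i a_i = (0, 0)
  -> stationarity OK
Primal feasibility (all g_i <= 0): FAILS
Dual feasibility (all lambda_i >= 0): OK
Complementary slackness (lambda_i * g_i(x) = 0 for all i): OK

Verdict: the first failing condition is primal_feasibility -> primal.

primal


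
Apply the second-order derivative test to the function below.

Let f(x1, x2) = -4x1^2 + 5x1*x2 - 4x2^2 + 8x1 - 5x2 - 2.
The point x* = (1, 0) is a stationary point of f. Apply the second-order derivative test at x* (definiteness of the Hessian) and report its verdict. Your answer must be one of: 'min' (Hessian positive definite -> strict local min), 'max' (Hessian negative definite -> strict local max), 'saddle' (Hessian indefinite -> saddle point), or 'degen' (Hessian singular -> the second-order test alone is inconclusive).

Compute the Hessian H = grad^2 f:
  H = [[-8, 5], [5, -8]]
Verify stationarity: grad f(x*) = H x* + g = (0, 0).
Eigenvalues of H: -13, -3.
Both eigenvalues < 0, so H is negative definite -> x* is a strict local max.

max


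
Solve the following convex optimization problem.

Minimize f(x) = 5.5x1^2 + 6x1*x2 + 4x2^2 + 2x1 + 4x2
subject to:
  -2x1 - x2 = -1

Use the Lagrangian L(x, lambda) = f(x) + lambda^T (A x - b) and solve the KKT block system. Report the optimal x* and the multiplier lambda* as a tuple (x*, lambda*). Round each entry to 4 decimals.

Form the Lagrangian:
  L(x, lambda) = (1/2) x^T Q x + c^T x + lambda^T (A x - b)
Stationarity (grad_x L = 0): Q x + c + A^T lambda = 0.
Primal feasibility: A x = b.

This gives the KKT block system:
  [ Q   A^T ] [ x     ]   [-c ]
  [ A    0  ] [ lambda ] = [ b ]

Solving the linear system:
  x*      = (0.8421, -0.6842)
  lambda* = (3.5789)
  f(x*)   = 1.2632

x* = (0.8421, -0.6842), lambda* = (3.5789)


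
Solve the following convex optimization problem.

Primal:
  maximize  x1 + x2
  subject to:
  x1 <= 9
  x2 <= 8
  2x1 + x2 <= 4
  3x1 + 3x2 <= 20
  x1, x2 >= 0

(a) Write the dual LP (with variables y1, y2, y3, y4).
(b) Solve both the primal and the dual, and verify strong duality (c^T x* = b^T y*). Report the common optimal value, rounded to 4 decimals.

The standard primal-dual pair for 'max c^T x s.t. A x <= b, x >= 0' is:
  Dual:  min b^T y  s.t.  A^T y >= c,  y >= 0.

So the dual LP is:
  minimize  9y1 + 8y2 + 4y3 + 20y4
  subject to:
    y1 + 2y3 + 3y4 >= 1
    y2 + y3 + 3y4 >= 1
    y1, y2, y3, y4 >= 0

Solving the primal: x* = (0, 4).
  primal value c^T x* = 4.
Solving the dual: y* = (0, 0, 1, 0).
  dual value b^T y* = 4.
Strong duality: c^T x* = b^T y*. Confirmed.

4


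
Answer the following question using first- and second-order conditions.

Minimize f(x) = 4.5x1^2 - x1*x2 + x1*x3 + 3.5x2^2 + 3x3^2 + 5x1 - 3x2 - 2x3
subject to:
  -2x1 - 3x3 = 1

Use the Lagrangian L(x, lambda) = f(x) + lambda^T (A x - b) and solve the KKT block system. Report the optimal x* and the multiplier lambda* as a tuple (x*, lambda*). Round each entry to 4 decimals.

Form the Lagrangian:
  L(x, lambda) = (1/2) x^T Q x + c^T x + lambda^T (A x - b)
Stationarity (grad_x L = 0): Q x + c + A^T lambda = 0.
Primal feasibility: A x = b.

This gives the KKT block system:
  [ Q   A^T ] [ x     ]   [-c ]
  [ A    0  ] [ lambda ] = [ b ]

Solving the linear system:
  x*      = (-0.6776, 0.3318, 0.1184)
  lambda* = (-0.6558)
  f(x*)   = -1.9821

x* = (-0.6776, 0.3318, 0.1184), lambda* = (-0.6558)


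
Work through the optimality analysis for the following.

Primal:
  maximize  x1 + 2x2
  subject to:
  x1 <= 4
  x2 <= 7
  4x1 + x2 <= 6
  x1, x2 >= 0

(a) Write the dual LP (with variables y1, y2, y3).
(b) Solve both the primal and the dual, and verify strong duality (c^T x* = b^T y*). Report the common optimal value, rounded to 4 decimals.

The standard primal-dual pair for 'max c^T x s.t. A x <= b, x >= 0' is:
  Dual:  min b^T y  s.t.  A^T y >= c,  y >= 0.

So the dual LP is:
  minimize  4y1 + 7y2 + 6y3
  subject to:
    y1 + 4y3 >= 1
    y2 + y3 >= 2
    y1, y2, y3 >= 0

Solving the primal: x* = (0, 6).
  primal value c^T x* = 12.
Solving the dual: y* = (0, 0, 2).
  dual value b^T y* = 12.
Strong duality: c^T x* = b^T y*. Confirmed.

12


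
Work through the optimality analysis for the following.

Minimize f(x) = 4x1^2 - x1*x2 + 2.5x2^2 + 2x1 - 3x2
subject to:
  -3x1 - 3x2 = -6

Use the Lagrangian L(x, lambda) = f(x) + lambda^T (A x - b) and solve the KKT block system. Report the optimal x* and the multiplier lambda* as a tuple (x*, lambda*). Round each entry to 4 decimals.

Form the Lagrangian:
  L(x, lambda) = (1/2) x^T Q x + c^T x + lambda^T (A x - b)
Stationarity (grad_x L = 0): Q x + c + A^T lambda = 0.
Primal feasibility: A x = b.

This gives the KKT block system:
  [ Q   A^T ] [ x     ]   [-c ]
  [ A    0  ] [ lambda ] = [ b ]

Solving the linear system:
  x*      = (0.4667, 1.5333)
  lambda* = (1.4)
  f(x*)   = 2.3667

x* = (0.4667, 1.5333), lambda* = (1.4)
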